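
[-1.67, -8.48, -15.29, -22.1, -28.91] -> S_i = -1.67 + -6.81*i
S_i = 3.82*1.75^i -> [3.82, 6.68, 11.7, 20.47, 35.83]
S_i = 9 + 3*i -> [9, 12, 15, 18, 21]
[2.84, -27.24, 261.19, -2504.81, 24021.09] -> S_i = 2.84*(-9.59)^i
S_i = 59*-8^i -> [59, -472, 3776, -30208, 241664]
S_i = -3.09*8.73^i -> [-3.09, -26.98, -235.5, -2055.9, -17947.97]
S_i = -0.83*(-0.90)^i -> [-0.83, 0.75, -0.67, 0.61, -0.54]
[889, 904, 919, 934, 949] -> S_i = 889 + 15*i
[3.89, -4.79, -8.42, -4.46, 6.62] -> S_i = Random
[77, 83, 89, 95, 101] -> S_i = 77 + 6*i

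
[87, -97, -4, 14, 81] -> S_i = Random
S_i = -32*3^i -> [-32, -96, -288, -864, -2592]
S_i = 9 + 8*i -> [9, 17, 25, 33, 41]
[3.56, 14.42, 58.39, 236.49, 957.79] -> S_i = 3.56*4.05^i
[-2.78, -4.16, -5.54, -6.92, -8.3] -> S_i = -2.78 + -1.38*i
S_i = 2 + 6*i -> [2, 8, 14, 20, 26]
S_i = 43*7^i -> [43, 301, 2107, 14749, 103243]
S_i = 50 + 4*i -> [50, 54, 58, 62, 66]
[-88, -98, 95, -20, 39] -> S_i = Random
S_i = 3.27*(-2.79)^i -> [3.27, -9.12, 25.45, -71.02, 198.14]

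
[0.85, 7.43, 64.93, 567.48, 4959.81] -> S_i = 0.85*8.74^i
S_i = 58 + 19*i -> [58, 77, 96, 115, 134]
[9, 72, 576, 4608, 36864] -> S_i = 9*8^i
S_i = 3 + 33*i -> [3, 36, 69, 102, 135]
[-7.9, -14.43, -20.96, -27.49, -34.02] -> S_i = -7.90 + -6.53*i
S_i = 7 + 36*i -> [7, 43, 79, 115, 151]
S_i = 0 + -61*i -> [0, -61, -122, -183, -244]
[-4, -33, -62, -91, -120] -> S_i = -4 + -29*i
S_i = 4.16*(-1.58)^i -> [4.16, -6.57, 10.39, -16.41, 25.93]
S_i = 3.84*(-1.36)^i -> [3.84, -5.22, 7.1, -9.66, 13.14]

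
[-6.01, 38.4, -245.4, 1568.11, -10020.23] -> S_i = -6.01*(-6.39)^i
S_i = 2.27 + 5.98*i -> [2.27, 8.25, 14.23, 20.21, 26.19]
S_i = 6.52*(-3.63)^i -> [6.52, -23.67, 85.91, -311.87, 1132.07]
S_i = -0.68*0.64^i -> [-0.68, -0.44, -0.28, -0.18, -0.11]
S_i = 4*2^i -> [4, 8, 16, 32, 64]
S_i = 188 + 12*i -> [188, 200, 212, 224, 236]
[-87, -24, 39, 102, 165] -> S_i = -87 + 63*i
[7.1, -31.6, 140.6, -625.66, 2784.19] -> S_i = 7.10*(-4.45)^i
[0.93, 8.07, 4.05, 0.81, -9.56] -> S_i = Random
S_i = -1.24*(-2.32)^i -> [-1.24, 2.88, -6.67, 15.48, -35.92]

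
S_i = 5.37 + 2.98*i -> [5.37, 8.35, 11.33, 14.31, 17.29]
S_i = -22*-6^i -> [-22, 132, -792, 4752, -28512]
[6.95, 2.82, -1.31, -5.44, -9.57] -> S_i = 6.95 + -4.13*i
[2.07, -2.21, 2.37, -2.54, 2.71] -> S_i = 2.07*(-1.07)^i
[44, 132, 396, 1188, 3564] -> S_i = 44*3^i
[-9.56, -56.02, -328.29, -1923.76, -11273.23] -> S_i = -9.56*5.86^i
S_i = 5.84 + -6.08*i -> [5.84, -0.24, -6.32, -12.4, -18.48]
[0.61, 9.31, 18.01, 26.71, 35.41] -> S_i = 0.61 + 8.70*i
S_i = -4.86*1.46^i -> [-4.86, -7.1, -10.36, -15.12, -22.08]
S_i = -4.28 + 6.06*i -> [-4.28, 1.78, 7.84, 13.9, 19.96]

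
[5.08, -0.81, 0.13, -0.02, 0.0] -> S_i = 5.08*(-0.16)^i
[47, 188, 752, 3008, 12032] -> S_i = 47*4^i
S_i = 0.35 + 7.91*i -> [0.35, 8.26, 16.17, 24.08, 31.99]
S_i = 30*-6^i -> [30, -180, 1080, -6480, 38880]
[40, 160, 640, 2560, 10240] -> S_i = 40*4^i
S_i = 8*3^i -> [8, 24, 72, 216, 648]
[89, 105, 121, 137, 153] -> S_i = 89 + 16*i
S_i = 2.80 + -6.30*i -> [2.8, -3.5, -9.8, -16.1, -22.4]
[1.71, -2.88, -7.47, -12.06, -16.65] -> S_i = 1.71 + -4.59*i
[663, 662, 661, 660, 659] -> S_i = 663 + -1*i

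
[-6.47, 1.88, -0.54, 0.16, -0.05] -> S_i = -6.47*(-0.29)^i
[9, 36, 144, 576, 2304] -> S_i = 9*4^i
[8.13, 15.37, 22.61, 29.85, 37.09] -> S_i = 8.13 + 7.24*i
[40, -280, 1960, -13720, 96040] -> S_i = 40*-7^i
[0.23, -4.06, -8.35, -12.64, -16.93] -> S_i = 0.23 + -4.29*i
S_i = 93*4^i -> [93, 372, 1488, 5952, 23808]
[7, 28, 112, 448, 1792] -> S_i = 7*4^i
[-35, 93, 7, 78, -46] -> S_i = Random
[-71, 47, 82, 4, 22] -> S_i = Random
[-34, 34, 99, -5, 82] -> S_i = Random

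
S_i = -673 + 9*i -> [-673, -664, -655, -646, -637]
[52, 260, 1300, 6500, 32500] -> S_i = 52*5^i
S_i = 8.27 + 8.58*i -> [8.27, 16.85, 25.43, 34.01, 42.59]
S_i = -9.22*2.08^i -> [-9.22, -19.18, -39.89, -82.97, -172.58]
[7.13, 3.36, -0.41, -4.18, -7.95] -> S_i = 7.13 + -3.77*i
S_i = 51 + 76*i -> [51, 127, 203, 279, 355]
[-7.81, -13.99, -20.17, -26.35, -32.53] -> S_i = -7.81 + -6.18*i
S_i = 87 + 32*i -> [87, 119, 151, 183, 215]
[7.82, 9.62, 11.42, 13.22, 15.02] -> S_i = 7.82 + 1.80*i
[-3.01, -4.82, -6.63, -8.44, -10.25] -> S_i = -3.01 + -1.81*i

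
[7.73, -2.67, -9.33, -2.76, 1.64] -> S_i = Random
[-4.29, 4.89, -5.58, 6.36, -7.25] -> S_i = -4.29*(-1.14)^i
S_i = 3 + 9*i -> [3, 12, 21, 30, 39]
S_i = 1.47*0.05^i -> [1.47, 0.07, 0.0, 0.0, 0.0]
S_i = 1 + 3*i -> [1, 4, 7, 10, 13]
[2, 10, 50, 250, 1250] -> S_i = 2*5^i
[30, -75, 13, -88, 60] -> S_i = Random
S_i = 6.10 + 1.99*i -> [6.1, 8.09, 10.08, 12.07, 14.06]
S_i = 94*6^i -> [94, 564, 3384, 20304, 121824]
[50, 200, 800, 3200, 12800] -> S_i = 50*4^i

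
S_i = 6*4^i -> [6, 24, 96, 384, 1536]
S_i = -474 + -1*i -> [-474, -475, -476, -477, -478]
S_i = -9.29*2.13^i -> [-9.29, -19.79, -42.15, -89.77, -191.22]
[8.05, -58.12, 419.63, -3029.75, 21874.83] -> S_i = 8.05*(-7.22)^i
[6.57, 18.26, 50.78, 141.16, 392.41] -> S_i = 6.57*2.78^i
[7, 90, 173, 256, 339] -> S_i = 7 + 83*i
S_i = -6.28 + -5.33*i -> [-6.28, -11.61, -16.94, -22.27, -27.6]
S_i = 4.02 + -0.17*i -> [4.02, 3.85, 3.68, 3.51, 3.34]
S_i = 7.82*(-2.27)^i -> [7.82, -17.75, 40.3, -91.47, 207.64]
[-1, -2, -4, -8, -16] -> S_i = -1*2^i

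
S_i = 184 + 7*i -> [184, 191, 198, 205, 212]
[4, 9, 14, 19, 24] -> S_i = 4 + 5*i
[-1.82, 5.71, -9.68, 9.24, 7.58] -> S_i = Random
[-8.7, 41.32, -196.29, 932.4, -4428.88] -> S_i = -8.70*(-4.75)^i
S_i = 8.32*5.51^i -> [8.32, 45.84, 252.6, 1391.8, 7668.84]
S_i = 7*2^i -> [7, 14, 28, 56, 112]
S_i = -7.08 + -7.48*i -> [-7.08, -14.56, -22.04, -29.52, -37.0]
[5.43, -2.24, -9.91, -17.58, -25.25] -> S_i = 5.43 + -7.67*i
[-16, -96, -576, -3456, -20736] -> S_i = -16*6^i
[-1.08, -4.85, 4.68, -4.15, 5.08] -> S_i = Random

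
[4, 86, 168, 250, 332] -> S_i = 4 + 82*i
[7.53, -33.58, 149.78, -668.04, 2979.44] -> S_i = 7.53*(-4.46)^i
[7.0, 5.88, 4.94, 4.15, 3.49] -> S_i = 7.00*0.84^i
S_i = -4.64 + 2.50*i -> [-4.64, -2.14, 0.36, 2.86, 5.36]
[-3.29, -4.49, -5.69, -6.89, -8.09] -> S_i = -3.29 + -1.20*i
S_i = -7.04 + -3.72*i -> [-7.04, -10.76, -14.48, -18.2, -21.92]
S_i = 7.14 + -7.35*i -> [7.14, -0.21, -7.56, -14.91, -22.26]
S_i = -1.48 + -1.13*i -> [-1.48, -2.61, -3.74, -4.87, -6.0]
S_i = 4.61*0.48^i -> [4.61, 2.21, 1.06, 0.51, 0.24]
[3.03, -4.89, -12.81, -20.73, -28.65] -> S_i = 3.03 + -7.92*i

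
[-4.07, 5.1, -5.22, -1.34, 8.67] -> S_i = Random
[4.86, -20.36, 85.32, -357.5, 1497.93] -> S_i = 4.86*(-4.19)^i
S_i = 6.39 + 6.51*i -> [6.39, 12.9, 19.41, 25.92, 32.43]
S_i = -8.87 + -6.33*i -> [-8.87, -15.2, -21.53, -27.86, -34.19]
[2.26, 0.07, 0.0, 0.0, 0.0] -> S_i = 2.26*0.03^i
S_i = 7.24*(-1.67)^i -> [7.24, -12.09, 20.19, -33.72, 56.31]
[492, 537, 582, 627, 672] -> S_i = 492 + 45*i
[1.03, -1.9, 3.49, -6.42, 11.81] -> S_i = 1.03*(-1.84)^i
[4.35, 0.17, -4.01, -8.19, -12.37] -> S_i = 4.35 + -4.18*i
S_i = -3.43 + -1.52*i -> [-3.43, -4.95, -6.47, -7.99, -9.51]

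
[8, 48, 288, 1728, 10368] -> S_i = 8*6^i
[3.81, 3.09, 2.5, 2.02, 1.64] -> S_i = 3.81*0.81^i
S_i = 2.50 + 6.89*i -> [2.5, 9.39, 16.28, 23.17, 30.06]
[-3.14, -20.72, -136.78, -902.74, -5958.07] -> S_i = -3.14*6.60^i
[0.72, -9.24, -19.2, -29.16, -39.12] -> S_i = 0.72 + -9.96*i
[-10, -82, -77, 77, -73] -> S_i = Random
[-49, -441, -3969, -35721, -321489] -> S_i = -49*9^i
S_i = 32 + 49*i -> [32, 81, 130, 179, 228]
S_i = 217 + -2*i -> [217, 215, 213, 211, 209]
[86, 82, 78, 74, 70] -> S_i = 86 + -4*i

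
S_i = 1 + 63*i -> [1, 64, 127, 190, 253]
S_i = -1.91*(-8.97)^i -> [-1.91, 17.13, -153.68, 1378.51, -12365.26]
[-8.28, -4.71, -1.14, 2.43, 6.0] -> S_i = -8.28 + 3.57*i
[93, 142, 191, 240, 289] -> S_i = 93 + 49*i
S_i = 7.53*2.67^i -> [7.53, 20.11, 53.68, 143.33, 382.68]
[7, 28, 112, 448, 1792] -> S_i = 7*4^i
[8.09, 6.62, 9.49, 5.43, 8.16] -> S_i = Random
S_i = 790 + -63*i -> [790, 727, 664, 601, 538]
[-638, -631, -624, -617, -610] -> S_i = -638 + 7*i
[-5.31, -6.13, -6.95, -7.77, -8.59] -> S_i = -5.31 + -0.82*i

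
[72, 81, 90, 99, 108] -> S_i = 72 + 9*i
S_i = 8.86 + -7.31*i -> [8.86, 1.55, -5.76, -13.07, -20.38]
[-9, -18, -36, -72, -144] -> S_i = -9*2^i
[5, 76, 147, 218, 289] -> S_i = 5 + 71*i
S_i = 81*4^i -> [81, 324, 1296, 5184, 20736]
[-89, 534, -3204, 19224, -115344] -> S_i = -89*-6^i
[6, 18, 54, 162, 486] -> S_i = 6*3^i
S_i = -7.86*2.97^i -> [-7.86, -23.34, -69.33, -205.92, -611.57]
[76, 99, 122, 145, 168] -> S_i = 76 + 23*i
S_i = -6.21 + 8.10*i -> [-6.21, 1.89, 9.99, 18.09, 26.19]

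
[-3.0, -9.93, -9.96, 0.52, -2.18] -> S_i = Random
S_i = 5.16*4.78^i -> [5.16, 24.66, 117.9, 563.55, 2693.77]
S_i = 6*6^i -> [6, 36, 216, 1296, 7776]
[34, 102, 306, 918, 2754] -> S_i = 34*3^i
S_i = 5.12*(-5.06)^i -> [5.12, -25.91, 131.09, -663.32, 3356.39]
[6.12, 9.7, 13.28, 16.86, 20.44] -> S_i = 6.12 + 3.58*i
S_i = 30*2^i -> [30, 60, 120, 240, 480]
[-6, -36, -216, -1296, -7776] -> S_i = -6*6^i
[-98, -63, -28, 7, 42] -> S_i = -98 + 35*i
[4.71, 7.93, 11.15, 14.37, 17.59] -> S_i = 4.71 + 3.22*i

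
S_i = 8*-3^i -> [8, -24, 72, -216, 648]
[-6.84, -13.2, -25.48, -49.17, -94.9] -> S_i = -6.84*1.93^i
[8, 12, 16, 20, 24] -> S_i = 8 + 4*i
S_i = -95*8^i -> [-95, -760, -6080, -48640, -389120]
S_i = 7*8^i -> [7, 56, 448, 3584, 28672]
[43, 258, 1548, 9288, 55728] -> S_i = 43*6^i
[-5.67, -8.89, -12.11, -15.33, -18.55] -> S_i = -5.67 + -3.22*i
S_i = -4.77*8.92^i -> [-4.77, -42.55, -379.53, -3385.42, -30197.97]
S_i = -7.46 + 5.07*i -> [-7.46, -2.39, 2.68, 7.75, 12.82]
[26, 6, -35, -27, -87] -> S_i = Random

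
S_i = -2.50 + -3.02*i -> [-2.5, -5.52, -8.54, -11.56, -14.58]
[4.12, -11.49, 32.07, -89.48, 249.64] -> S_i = 4.12*(-2.79)^i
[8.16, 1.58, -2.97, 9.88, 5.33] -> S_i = Random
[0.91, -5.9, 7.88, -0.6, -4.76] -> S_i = Random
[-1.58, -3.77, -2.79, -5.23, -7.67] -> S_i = Random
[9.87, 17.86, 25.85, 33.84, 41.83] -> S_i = 9.87 + 7.99*i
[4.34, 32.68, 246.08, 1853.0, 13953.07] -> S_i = 4.34*7.53^i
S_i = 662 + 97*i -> [662, 759, 856, 953, 1050]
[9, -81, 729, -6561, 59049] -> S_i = 9*-9^i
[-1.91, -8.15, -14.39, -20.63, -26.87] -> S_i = -1.91 + -6.24*i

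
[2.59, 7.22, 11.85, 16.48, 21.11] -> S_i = 2.59 + 4.63*i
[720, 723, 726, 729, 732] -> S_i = 720 + 3*i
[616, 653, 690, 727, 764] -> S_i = 616 + 37*i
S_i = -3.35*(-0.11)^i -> [-3.35, 0.37, -0.04, 0.0, -0.0]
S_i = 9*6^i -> [9, 54, 324, 1944, 11664]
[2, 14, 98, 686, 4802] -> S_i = 2*7^i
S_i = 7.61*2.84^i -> [7.61, 21.61, 61.38, 174.32, 495.06]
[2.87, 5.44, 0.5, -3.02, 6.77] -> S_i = Random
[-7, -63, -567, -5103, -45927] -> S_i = -7*9^i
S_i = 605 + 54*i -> [605, 659, 713, 767, 821]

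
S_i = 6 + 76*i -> [6, 82, 158, 234, 310]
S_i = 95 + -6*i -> [95, 89, 83, 77, 71]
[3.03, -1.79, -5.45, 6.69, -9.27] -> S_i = Random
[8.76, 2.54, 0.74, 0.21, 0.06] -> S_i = 8.76*0.29^i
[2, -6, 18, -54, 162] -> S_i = 2*-3^i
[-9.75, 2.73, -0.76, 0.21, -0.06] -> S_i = -9.75*(-0.28)^i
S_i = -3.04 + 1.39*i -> [-3.04, -1.65, -0.26, 1.13, 2.52]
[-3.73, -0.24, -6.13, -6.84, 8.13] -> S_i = Random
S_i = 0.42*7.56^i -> [0.42, 3.18, 24.0, 181.47, 1371.94]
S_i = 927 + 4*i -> [927, 931, 935, 939, 943]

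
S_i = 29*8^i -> [29, 232, 1856, 14848, 118784]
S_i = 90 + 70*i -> [90, 160, 230, 300, 370]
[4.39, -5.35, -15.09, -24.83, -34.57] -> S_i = 4.39 + -9.74*i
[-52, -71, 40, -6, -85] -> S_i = Random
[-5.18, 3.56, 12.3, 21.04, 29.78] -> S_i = -5.18 + 8.74*i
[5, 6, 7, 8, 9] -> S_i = 5 + 1*i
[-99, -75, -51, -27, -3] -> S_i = -99 + 24*i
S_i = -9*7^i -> [-9, -63, -441, -3087, -21609]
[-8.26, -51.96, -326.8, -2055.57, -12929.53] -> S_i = -8.26*6.29^i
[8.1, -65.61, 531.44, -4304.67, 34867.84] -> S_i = 8.10*(-8.10)^i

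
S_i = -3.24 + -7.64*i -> [-3.24, -10.88, -18.52, -26.16, -33.8]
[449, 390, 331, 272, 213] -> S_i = 449 + -59*i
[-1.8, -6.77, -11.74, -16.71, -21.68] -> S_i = -1.80 + -4.97*i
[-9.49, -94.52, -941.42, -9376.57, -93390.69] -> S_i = -9.49*9.96^i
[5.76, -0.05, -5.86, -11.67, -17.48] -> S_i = 5.76 + -5.81*i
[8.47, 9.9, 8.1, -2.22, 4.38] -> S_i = Random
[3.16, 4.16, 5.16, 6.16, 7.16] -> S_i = 3.16 + 1.00*i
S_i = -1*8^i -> [-1, -8, -64, -512, -4096]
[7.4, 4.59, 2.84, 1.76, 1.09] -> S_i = 7.40*0.62^i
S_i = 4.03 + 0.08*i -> [4.03, 4.11, 4.19, 4.27, 4.35]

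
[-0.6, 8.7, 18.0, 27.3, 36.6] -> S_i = -0.60 + 9.30*i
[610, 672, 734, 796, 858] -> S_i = 610 + 62*i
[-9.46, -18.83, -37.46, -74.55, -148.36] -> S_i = -9.46*1.99^i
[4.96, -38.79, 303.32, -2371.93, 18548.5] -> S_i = 4.96*(-7.82)^i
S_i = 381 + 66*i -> [381, 447, 513, 579, 645]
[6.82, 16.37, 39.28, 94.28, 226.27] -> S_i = 6.82*2.40^i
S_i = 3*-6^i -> [3, -18, 108, -648, 3888]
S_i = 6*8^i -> [6, 48, 384, 3072, 24576]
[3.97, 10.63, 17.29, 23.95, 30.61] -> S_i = 3.97 + 6.66*i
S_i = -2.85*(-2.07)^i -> [-2.85, 5.9, -12.21, 25.28, -52.33]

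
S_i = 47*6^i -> [47, 282, 1692, 10152, 60912]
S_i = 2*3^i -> [2, 6, 18, 54, 162]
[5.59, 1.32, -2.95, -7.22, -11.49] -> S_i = 5.59 + -4.27*i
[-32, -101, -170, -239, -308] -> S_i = -32 + -69*i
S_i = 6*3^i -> [6, 18, 54, 162, 486]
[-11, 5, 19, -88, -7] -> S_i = Random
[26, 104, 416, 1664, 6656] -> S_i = 26*4^i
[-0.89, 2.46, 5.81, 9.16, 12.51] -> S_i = -0.89 + 3.35*i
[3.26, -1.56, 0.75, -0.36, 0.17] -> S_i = 3.26*(-0.48)^i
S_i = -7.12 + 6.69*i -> [-7.12, -0.43, 6.26, 12.95, 19.64]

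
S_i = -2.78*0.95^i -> [-2.78, -2.64, -2.51, -2.38, -2.26]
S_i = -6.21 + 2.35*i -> [-6.21, -3.86, -1.51, 0.84, 3.19]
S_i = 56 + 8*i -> [56, 64, 72, 80, 88]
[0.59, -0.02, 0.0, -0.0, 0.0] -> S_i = 0.59*(-0.04)^i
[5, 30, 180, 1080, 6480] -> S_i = 5*6^i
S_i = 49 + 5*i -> [49, 54, 59, 64, 69]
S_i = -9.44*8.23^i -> [-9.44, -77.69, -639.4, -5262.25, -43308.32]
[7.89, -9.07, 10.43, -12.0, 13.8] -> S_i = 7.89*(-1.15)^i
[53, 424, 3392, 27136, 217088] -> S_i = 53*8^i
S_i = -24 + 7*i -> [-24, -17, -10, -3, 4]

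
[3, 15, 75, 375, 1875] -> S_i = 3*5^i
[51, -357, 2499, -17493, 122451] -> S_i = 51*-7^i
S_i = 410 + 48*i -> [410, 458, 506, 554, 602]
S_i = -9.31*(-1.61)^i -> [-9.31, 14.99, -24.13, 38.85, -62.55]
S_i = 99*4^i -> [99, 396, 1584, 6336, 25344]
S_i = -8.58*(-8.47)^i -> [-8.58, 72.67, -615.54, 5213.6, -44159.17]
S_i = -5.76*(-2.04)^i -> [-5.76, 11.75, -23.97, 48.9, -99.76]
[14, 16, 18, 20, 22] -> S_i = 14 + 2*i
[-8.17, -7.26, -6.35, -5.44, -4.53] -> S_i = -8.17 + 0.91*i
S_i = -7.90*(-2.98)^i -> [-7.9, 23.54, -70.16, 209.06, -623.01]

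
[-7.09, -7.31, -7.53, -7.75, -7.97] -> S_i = -7.09 + -0.22*i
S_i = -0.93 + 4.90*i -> [-0.93, 3.97, 8.87, 13.77, 18.67]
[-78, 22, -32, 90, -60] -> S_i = Random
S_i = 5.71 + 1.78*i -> [5.71, 7.49, 9.27, 11.05, 12.83]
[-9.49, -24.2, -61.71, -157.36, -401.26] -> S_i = -9.49*2.55^i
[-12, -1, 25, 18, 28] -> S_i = Random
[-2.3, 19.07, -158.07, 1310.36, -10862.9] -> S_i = -2.30*(-8.29)^i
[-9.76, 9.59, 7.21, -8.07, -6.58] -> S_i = Random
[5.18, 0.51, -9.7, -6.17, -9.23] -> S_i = Random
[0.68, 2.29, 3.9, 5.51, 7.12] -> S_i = 0.68 + 1.61*i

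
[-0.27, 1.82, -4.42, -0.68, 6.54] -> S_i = Random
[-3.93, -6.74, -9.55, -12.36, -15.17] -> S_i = -3.93 + -2.81*i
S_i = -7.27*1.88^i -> [-7.27, -13.67, -25.7, -48.31, -90.82]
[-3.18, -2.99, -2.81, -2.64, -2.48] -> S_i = -3.18*0.94^i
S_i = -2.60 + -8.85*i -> [-2.6, -11.45, -20.3, -29.15, -38.0]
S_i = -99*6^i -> [-99, -594, -3564, -21384, -128304]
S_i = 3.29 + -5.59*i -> [3.29, -2.3, -7.89, -13.48, -19.07]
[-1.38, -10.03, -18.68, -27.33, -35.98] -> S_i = -1.38 + -8.65*i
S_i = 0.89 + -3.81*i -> [0.89, -2.92, -6.73, -10.54, -14.35]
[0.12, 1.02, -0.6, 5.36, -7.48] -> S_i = Random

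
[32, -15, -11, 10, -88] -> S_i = Random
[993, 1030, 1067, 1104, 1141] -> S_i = 993 + 37*i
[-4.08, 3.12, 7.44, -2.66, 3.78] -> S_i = Random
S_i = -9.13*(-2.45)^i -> [-9.13, 22.37, -54.8, 134.27, -328.95]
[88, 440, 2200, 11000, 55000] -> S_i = 88*5^i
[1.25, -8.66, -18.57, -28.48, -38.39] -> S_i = 1.25 + -9.91*i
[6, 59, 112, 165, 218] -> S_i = 6 + 53*i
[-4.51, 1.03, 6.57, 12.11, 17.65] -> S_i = -4.51 + 5.54*i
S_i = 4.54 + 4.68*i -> [4.54, 9.22, 13.9, 18.58, 23.26]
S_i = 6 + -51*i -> [6, -45, -96, -147, -198]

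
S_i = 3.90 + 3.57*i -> [3.9, 7.47, 11.04, 14.61, 18.18]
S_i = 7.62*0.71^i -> [7.62, 5.41, 3.84, 2.73, 1.94]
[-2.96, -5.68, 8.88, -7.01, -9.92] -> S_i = Random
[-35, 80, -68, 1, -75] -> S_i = Random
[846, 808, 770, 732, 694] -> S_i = 846 + -38*i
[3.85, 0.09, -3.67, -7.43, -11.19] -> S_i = 3.85 + -3.76*i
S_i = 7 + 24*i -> [7, 31, 55, 79, 103]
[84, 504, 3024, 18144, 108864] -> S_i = 84*6^i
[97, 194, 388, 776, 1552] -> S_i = 97*2^i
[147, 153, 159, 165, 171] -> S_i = 147 + 6*i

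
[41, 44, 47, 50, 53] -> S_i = 41 + 3*i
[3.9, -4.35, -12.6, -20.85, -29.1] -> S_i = 3.90 + -8.25*i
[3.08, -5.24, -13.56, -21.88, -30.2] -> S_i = 3.08 + -8.32*i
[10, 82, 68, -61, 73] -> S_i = Random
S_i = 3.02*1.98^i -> [3.02, 5.98, 11.84, 23.44, 46.42]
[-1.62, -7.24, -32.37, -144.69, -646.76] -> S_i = -1.62*4.47^i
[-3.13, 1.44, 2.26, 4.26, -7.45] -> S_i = Random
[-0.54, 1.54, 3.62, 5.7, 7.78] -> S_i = -0.54 + 2.08*i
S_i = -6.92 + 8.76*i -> [-6.92, 1.84, 10.6, 19.36, 28.12]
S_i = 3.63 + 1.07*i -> [3.63, 4.7, 5.77, 6.84, 7.91]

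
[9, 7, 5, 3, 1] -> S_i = 9 + -2*i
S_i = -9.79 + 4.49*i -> [-9.79, -5.3, -0.81, 3.68, 8.17]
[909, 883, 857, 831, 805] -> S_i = 909 + -26*i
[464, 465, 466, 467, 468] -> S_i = 464 + 1*i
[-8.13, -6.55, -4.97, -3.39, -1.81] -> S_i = -8.13 + 1.58*i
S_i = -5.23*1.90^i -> [-5.23, -9.94, -18.88, -35.87, -68.16]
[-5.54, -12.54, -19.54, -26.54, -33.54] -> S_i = -5.54 + -7.00*i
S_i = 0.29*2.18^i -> [0.29, 0.63, 1.38, 3.0, 6.55]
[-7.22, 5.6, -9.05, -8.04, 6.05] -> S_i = Random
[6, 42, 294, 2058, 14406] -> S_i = 6*7^i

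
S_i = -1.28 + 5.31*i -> [-1.28, 4.03, 9.34, 14.65, 19.96]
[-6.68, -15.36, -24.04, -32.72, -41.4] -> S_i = -6.68 + -8.68*i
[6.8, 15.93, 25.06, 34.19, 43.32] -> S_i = 6.80 + 9.13*i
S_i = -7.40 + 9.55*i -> [-7.4, 2.15, 11.7, 21.25, 30.8]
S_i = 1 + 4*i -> [1, 5, 9, 13, 17]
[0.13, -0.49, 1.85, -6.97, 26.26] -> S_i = 0.13*(-3.77)^i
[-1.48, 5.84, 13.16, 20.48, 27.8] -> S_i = -1.48 + 7.32*i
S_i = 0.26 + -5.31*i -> [0.26, -5.05, -10.36, -15.67, -20.98]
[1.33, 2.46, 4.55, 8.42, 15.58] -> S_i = 1.33*1.85^i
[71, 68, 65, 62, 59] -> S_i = 71 + -3*i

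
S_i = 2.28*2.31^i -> [2.28, 5.27, 12.17, 28.1, 64.92]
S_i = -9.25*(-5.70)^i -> [-9.25, 52.72, -300.53, 1713.04, -9764.3]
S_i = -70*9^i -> [-70, -630, -5670, -51030, -459270]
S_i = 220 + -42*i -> [220, 178, 136, 94, 52]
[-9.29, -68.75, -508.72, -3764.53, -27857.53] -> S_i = -9.29*7.40^i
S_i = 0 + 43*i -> [0, 43, 86, 129, 172]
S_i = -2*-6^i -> [-2, 12, -72, 432, -2592]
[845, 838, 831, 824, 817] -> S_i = 845 + -7*i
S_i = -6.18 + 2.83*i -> [-6.18, -3.35, -0.52, 2.31, 5.14]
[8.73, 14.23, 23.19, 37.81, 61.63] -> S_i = 8.73*1.63^i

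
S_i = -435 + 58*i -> [-435, -377, -319, -261, -203]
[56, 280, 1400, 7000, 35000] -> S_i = 56*5^i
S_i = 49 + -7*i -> [49, 42, 35, 28, 21]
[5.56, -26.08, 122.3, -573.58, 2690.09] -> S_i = 5.56*(-4.69)^i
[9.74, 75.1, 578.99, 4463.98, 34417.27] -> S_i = 9.74*7.71^i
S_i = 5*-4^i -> [5, -20, 80, -320, 1280]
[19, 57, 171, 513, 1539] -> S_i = 19*3^i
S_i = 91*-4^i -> [91, -364, 1456, -5824, 23296]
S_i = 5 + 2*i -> [5, 7, 9, 11, 13]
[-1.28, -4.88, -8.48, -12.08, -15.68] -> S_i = -1.28 + -3.60*i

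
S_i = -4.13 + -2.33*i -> [-4.13, -6.46, -8.79, -11.12, -13.45]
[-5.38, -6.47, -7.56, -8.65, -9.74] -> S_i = -5.38 + -1.09*i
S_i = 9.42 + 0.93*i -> [9.42, 10.35, 11.28, 12.21, 13.14]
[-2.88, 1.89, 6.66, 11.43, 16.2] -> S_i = -2.88 + 4.77*i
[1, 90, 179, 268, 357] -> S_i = 1 + 89*i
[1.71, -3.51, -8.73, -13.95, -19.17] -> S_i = 1.71 + -5.22*i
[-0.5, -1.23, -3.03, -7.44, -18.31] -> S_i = -0.50*2.46^i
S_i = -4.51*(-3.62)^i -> [-4.51, 16.33, -59.1, 213.95, -774.48]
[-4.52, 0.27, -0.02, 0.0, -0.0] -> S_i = -4.52*(-0.06)^i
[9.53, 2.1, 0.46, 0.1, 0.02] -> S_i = 9.53*0.22^i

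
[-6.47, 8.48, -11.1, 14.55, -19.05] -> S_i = -6.47*(-1.31)^i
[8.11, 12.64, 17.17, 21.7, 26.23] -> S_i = 8.11 + 4.53*i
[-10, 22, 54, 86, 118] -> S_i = -10 + 32*i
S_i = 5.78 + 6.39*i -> [5.78, 12.17, 18.56, 24.95, 31.34]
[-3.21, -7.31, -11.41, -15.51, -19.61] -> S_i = -3.21 + -4.10*i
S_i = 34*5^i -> [34, 170, 850, 4250, 21250]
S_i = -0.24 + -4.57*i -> [-0.24, -4.81, -9.38, -13.95, -18.52]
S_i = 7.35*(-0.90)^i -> [7.35, -6.62, 5.95, -5.36, 4.82]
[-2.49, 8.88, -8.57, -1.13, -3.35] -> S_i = Random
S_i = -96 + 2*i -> [-96, -94, -92, -90, -88]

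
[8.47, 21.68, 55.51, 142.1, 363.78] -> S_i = 8.47*2.56^i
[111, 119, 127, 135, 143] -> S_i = 111 + 8*i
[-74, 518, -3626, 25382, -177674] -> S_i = -74*-7^i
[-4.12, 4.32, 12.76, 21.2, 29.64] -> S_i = -4.12 + 8.44*i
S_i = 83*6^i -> [83, 498, 2988, 17928, 107568]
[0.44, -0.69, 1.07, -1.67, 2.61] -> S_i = 0.44*(-1.56)^i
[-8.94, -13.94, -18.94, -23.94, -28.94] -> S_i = -8.94 + -5.00*i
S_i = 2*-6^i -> [2, -12, 72, -432, 2592]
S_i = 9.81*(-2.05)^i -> [9.81, -20.11, 41.23, -84.51, 173.25]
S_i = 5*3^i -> [5, 15, 45, 135, 405]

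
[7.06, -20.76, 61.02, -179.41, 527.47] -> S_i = 7.06*(-2.94)^i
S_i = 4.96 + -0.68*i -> [4.96, 4.28, 3.6, 2.92, 2.24]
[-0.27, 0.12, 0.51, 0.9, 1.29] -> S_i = -0.27 + 0.39*i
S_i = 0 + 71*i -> [0, 71, 142, 213, 284]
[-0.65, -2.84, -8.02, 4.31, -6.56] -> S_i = Random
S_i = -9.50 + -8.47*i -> [-9.5, -17.97, -26.44, -34.91, -43.38]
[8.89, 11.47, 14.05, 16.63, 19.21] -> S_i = 8.89 + 2.58*i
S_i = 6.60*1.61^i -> [6.6, 10.63, 17.11, 27.54, 44.35]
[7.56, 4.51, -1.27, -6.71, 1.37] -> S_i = Random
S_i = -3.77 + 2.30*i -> [-3.77, -1.47, 0.83, 3.13, 5.43]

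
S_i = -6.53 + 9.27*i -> [-6.53, 2.74, 12.01, 21.28, 30.55]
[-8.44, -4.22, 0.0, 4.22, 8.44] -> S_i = -8.44 + 4.22*i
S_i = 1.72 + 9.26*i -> [1.72, 10.98, 20.24, 29.5, 38.76]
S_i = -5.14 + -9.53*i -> [-5.14, -14.67, -24.2, -33.73, -43.26]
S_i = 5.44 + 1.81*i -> [5.44, 7.25, 9.06, 10.87, 12.68]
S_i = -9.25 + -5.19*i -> [-9.25, -14.44, -19.63, -24.82, -30.01]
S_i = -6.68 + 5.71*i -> [-6.68, -0.97, 4.74, 10.45, 16.16]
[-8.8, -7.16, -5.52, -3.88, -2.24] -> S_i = -8.80 + 1.64*i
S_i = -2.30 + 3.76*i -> [-2.3, 1.46, 5.22, 8.98, 12.74]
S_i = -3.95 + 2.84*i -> [-3.95, -1.11, 1.73, 4.57, 7.41]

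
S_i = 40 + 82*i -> [40, 122, 204, 286, 368]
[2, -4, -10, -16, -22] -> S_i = 2 + -6*i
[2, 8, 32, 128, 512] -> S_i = 2*4^i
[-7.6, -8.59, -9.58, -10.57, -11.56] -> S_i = -7.60 + -0.99*i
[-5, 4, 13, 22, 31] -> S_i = -5 + 9*i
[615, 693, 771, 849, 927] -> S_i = 615 + 78*i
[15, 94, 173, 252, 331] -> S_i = 15 + 79*i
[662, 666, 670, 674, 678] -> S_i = 662 + 4*i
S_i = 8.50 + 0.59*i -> [8.5, 9.09, 9.68, 10.27, 10.86]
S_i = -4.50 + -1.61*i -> [-4.5, -6.11, -7.72, -9.33, -10.94]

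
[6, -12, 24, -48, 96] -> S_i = 6*-2^i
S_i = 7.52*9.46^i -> [7.52, 71.14, 672.98, 6366.36, 60225.77]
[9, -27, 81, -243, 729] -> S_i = 9*-3^i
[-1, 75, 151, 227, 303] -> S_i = -1 + 76*i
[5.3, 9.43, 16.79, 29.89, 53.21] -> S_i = 5.30*1.78^i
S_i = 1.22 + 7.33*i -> [1.22, 8.55, 15.88, 23.21, 30.54]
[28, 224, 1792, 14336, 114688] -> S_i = 28*8^i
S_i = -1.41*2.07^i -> [-1.41, -2.92, -6.04, -12.51, -25.89]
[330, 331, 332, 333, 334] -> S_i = 330 + 1*i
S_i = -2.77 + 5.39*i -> [-2.77, 2.62, 8.01, 13.4, 18.79]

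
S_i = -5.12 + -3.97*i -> [-5.12, -9.09, -13.06, -17.03, -21.0]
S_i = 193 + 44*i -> [193, 237, 281, 325, 369]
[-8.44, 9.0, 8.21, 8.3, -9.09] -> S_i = Random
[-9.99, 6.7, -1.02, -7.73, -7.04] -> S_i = Random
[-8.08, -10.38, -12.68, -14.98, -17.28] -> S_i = -8.08 + -2.30*i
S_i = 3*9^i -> [3, 27, 243, 2187, 19683]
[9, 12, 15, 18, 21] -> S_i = 9 + 3*i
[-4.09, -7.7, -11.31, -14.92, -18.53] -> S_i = -4.09 + -3.61*i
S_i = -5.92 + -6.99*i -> [-5.92, -12.91, -19.9, -26.89, -33.88]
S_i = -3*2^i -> [-3, -6, -12, -24, -48]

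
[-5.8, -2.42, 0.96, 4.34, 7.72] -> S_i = -5.80 + 3.38*i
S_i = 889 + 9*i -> [889, 898, 907, 916, 925]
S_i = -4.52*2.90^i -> [-4.52, -13.11, -38.01, -110.24, -319.69]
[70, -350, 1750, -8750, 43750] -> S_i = 70*-5^i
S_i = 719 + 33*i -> [719, 752, 785, 818, 851]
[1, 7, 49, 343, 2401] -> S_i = 1*7^i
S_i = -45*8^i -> [-45, -360, -2880, -23040, -184320]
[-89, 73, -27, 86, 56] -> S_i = Random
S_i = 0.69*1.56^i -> [0.69, 1.08, 1.68, 2.62, 4.09]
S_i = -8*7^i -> [-8, -56, -392, -2744, -19208]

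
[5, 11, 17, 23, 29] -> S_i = 5 + 6*i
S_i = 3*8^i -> [3, 24, 192, 1536, 12288]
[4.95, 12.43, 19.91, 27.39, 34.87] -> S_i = 4.95 + 7.48*i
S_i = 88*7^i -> [88, 616, 4312, 30184, 211288]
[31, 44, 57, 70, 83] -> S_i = 31 + 13*i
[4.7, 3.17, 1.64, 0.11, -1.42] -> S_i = 4.70 + -1.53*i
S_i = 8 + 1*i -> [8, 9, 10, 11, 12]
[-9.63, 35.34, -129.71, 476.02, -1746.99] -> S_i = -9.63*(-3.67)^i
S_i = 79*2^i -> [79, 158, 316, 632, 1264]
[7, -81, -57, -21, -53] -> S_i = Random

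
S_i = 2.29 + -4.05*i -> [2.29, -1.76, -5.81, -9.86, -13.91]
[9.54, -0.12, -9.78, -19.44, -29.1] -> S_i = 9.54 + -9.66*i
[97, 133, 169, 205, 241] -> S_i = 97 + 36*i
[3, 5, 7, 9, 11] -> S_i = 3 + 2*i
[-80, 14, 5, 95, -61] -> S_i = Random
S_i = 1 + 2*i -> [1, 3, 5, 7, 9]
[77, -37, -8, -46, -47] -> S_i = Random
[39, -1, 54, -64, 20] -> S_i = Random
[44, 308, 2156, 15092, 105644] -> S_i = 44*7^i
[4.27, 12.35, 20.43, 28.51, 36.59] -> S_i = 4.27 + 8.08*i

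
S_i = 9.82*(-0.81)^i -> [9.82, -7.95, 6.44, -5.22, 4.23]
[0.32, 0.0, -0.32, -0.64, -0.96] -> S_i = 0.32 + -0.32*i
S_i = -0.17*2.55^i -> [-0.17, -0.43, -1.11, -2.82, -7.19]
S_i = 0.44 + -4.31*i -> [0.44, -3.87, -8.18, -12.49, -16.8]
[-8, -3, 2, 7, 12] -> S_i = -8 + 5*i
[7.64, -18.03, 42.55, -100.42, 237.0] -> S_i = 7.64*(-2.36)^i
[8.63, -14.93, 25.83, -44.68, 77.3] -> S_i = 8.63*(-1.73)^i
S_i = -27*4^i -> [-27, -108, -432, -1728, -6912]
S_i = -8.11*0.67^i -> [-8.11, -5.43, -3.64, -2.44, -1.63]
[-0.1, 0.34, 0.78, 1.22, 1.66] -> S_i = -0.10 + 0.44*i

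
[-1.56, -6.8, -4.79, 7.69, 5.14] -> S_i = Random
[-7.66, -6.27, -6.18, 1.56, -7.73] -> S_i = Random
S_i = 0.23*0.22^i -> [0.23, 0.05, 0.01, 0.0, 0.0]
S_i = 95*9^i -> [95, 855, 7695, 69255, 623295]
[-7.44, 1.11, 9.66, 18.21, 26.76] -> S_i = -7.44 + 8.55*i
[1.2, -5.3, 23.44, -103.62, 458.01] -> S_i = 1.20*(-4.42)^i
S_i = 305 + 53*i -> [305, 358, 411, 464, 517]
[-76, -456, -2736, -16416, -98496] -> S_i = -76*6^i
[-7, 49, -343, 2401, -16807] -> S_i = -7*-7^i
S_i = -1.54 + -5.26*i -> [-1.54, -6.8, -12.06, -17.32, -22.58]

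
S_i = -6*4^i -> [-6, -24, -96, -384, -1536]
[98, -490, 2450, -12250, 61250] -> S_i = 98*-5^i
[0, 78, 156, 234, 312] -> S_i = 0 + 78*i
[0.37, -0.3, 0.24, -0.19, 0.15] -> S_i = 0.37*(-0.80)^i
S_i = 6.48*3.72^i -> [6.48, 24.11, 89.67, 333.58, 1240.93]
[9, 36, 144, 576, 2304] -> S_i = 9*4^i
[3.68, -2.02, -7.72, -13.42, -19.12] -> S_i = 3.68 + -5.70*i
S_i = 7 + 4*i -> [7, 11, 15, 19, 23]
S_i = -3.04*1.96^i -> [-3.04, -5.96, -11.68, -22.89, -44.86]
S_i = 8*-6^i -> [8, -48, 288, -1728, 10368]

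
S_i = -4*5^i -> [-4, -20, -100, -500, -2500]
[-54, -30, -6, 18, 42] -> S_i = -54 + 24*i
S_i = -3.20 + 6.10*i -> [-3.2, 2.9, 9.0, 15.1, 21.2]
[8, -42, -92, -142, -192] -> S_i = 8 + -50*i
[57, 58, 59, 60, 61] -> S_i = 57 + 1*i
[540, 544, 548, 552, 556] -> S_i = 540 + 4*i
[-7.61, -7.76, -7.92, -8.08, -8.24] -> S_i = -7.61*1.02^i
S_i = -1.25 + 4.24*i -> [-1.25, 2.99, 7.23, 11.47, 15.71]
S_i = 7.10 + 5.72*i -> [7.1, 12.82, 18.54, 24.26, 29.98]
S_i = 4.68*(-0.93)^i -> [4.68, -4.35, 4.05, -3.76, 3.5]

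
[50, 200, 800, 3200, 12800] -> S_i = 50*4^i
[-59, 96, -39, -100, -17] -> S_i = Random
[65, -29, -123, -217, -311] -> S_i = 65 + -94*i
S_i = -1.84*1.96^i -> [-1.84, -3.61, -7.07, -13.85, -27.15]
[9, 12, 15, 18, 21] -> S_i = 9 + 3*i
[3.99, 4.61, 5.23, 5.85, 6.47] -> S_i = 3.99 + 0.62*i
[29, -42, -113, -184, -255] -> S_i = 29 + -71*i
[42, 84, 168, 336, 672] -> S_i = 42*2^i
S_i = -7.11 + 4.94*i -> [-7.11, -2.17, 2.77, 7.71, 12.65]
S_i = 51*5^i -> [51, 255, 1275, 6375, 31875]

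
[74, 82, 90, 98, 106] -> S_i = 74 + 8*i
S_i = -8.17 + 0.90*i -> [-8.17, -7.27, -6.37, -5.47, -4.57]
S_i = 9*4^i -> [9, 36, 144, 576, 2304]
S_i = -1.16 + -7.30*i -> [-1.16, -8.46, -15.76, -23.06, -30.36]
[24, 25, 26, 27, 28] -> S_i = 24 + 1*i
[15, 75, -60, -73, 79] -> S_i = Random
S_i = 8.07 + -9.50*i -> [8.07, -1.43, -10.93, -20.43, -29.93]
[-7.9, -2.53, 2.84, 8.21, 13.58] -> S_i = -7.90 + 5.37*i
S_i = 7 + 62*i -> [7, 69, 131, 193, 255]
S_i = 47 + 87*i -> [47, 134, 221, 308, 395]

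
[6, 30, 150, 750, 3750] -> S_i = 6*5^i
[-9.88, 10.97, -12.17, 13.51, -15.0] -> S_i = -9.88*(-1.11)^i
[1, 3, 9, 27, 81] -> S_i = 1*3^i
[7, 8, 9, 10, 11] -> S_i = 7 + 1*i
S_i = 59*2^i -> [59, 118, 236, 472, 944]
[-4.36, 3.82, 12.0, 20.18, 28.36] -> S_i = -4.36 + 8.18*i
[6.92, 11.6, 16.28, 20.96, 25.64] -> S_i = 6.92 + 4.68*i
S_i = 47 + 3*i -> [47, 50, 53, 56, 59]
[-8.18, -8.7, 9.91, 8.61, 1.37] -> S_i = Random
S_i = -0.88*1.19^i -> [-0.88, -1.05, -1.25, -1.48, -1.76]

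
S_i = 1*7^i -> [1, 7, 49, 343, 2401]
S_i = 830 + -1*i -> [830, 829, 828, 827, 826]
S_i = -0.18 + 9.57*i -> [-0.18, 9.39, 18.96, 28.53, 38.1]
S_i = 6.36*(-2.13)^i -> [6.36, -13.55, 28.85, -61.46, 130.91]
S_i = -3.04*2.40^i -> [-3.04, -7.3, -17.51, -42.02, -100.86]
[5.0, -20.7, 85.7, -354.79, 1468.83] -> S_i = 5.00*(-4.14)^i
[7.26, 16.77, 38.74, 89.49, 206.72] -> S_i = 7.26*2.31^i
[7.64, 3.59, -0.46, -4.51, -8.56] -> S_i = 7.64 + -4.05*i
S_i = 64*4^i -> [64, 256, 1024, 4096, 16384]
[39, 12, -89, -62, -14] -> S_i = Random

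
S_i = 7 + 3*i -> [7, 10, 13, 16, 19]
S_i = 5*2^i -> [5, 10, 20, 40, 80]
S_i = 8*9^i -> [8, 72, 648, 5832, 52488]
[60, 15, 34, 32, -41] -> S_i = Random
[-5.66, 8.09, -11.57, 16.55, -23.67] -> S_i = -5.66*(-1.43)^i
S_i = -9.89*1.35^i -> [-9.89, -13.35, -18.02, -24.33, -32.85]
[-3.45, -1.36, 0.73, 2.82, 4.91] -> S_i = -3.45 + 2.09*i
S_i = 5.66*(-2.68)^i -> [5.66, -15.17, 40.65, -108.95, 291.98]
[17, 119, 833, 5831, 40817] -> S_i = 17*7^i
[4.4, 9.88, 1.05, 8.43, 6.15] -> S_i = Random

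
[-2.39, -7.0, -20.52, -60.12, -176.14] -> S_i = -2.39*2.93^i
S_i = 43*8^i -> [43, 344, 2752, 22016, 176128]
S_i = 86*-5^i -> [86, -430, 2150, -10750, 53750]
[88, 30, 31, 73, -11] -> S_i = Random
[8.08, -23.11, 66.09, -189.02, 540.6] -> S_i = 8.08*(-2.86)^i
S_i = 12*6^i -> [12, 72, 432, 2592, 15552]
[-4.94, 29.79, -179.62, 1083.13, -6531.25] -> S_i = -4.94*(-6.03)^i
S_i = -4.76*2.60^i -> [-4.76, -12.38, -32.18, -83.66, -217.52]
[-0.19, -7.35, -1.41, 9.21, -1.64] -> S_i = Random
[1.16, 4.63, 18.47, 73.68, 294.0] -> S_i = 1.16*3.99^i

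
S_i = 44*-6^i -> [44, -264, 1584, -9504, 57024]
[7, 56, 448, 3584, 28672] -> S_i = 7*8^i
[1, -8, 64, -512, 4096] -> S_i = 1*-8^i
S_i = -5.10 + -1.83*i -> [-5.1, -6.93, -8.76, -10.59, -12.42]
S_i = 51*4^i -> [51, 204, 816, 3264, 13056]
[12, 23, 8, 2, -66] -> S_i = Random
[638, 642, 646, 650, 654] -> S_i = 638 + 4*i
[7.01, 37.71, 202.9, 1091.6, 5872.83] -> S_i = 7.01*5.38^i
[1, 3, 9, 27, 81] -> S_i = 1*3^i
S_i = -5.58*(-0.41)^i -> [-5.58, 2.29, -0.94, 0.38, -0.16]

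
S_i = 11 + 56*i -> [11, 67, 123, 179, 235]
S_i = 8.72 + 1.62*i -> [8.72, 10.34, 11.96, 13.58, 15.2]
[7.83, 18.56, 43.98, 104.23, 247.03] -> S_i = 7.83*2.37^i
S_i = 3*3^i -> [3, 9, 27, 81, 243]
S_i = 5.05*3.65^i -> [5.05, 18.43, 67.28, 245.57, 896.32]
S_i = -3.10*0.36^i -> [-3.1, -1.12, -0.4, -0.14, -0.05]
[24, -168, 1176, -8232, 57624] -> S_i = 24*-7^i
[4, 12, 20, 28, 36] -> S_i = 4 + 8*i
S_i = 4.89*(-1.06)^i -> [4.89, -5.18, 5.49, -5.82, 6.17]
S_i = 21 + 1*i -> [21, 22, 23, 24, 25]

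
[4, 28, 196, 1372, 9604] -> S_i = 4*7^i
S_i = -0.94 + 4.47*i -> [-0.94, 3.53, 8.0, 12.47, 16.94]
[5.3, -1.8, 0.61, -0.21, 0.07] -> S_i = 5.30*(-0.34)^i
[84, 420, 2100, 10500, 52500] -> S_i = 84*5^i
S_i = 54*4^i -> [54, 216, 864, 3456, 13824]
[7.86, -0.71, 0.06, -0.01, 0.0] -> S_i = 7.86*(-0.09)^i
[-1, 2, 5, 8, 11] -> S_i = -1 + 3*i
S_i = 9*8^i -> [9, 72, 576, 4608, 36864]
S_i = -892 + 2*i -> [-892, -890, -888, -886, -884]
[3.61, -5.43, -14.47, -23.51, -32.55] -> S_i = 3.61 + -9.04*i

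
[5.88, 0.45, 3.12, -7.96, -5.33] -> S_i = Random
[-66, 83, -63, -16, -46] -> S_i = Random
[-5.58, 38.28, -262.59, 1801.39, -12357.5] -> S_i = -5.58*(-6.86)^i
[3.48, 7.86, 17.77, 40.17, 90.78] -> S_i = 3.48*2.26^i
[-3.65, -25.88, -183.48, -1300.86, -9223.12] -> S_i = -3.65*7.09^i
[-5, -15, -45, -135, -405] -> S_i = -5*3^i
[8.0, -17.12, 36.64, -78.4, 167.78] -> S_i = 8.00*(-2.14)^i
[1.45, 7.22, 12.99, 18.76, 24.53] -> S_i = 1.45 + 5.77*i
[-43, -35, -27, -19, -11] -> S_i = -43 + 8*i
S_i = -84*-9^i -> [-84, 756, -6804, 61236, -551124]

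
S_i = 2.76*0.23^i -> [2.76, 0.63, 0.15, 0.03, 0.01]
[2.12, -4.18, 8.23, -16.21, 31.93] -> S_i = 2.12*(-1.97)^i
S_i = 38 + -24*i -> [38, 14, -10, -34, -58]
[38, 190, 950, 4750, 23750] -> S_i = 38*5^i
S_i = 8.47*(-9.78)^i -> [8.47, -82.84, 810.14, -7923.19, 77488.78]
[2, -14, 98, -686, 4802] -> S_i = 2*-7^i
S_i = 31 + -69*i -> [31, -38, -107, -176, -245]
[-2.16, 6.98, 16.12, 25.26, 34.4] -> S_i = -2.16 + 9.14*i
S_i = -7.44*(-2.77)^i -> [-7.44, 20.61, -57.09, 158.13, -438.02]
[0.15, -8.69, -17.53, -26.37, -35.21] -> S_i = 0.15 + -8.84*i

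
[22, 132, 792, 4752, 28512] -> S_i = 22*6^i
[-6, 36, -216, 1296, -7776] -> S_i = -6*-6^i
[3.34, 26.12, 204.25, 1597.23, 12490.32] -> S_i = 3.34*7.82^i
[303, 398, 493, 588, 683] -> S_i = 303 + 95*i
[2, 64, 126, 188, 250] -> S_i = 2 + 62*i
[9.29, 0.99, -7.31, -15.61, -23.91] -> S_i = 9.29 + -8.30*i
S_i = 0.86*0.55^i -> [0.86, 0.47, 0.26, 0.14, 0.08]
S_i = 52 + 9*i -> [52, 61, 70, 79, 88]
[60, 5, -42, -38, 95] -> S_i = Random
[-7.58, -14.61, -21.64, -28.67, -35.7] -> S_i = -7.58 + -7.03*i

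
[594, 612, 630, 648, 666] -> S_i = 594 + 18*i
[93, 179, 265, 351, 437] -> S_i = 93 + 86*i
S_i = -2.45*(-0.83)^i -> [-2.45, 2.03, -1.69, 1.4, -1.16]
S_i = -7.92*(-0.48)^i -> [-7.92, 3.8, -1.82, 0.88, -0.42]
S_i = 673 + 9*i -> [673, 682, 691, 700, 709]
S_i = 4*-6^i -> [4, -24, 144, -864, 5184]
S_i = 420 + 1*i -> [420, 421, 422, 423, 424]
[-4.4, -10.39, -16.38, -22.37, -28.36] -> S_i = -4.40 + -5.99*i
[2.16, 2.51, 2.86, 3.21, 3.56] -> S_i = 2.16 + 0.35*i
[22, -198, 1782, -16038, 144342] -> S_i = 22*-9^i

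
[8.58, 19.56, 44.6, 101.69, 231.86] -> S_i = 8.58*2.28^i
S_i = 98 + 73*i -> [98, 171, 244, 317, 390]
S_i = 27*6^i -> [27, 162, 972, 5832, 34992]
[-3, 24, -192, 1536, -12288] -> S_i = -3*-8^i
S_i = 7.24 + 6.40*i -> [7.24, 13.64, 20.04, 26.44, 32.84]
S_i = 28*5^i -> [28, 140, 700, 3500, 17500]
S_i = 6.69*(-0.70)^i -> [6.69, -4.68, 3.28, -2.29, 1.61]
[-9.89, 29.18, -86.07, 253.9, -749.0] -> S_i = -9.89*(-2.95)^i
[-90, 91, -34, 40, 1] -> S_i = Random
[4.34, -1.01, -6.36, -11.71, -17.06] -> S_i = 4.34 + -5.35*i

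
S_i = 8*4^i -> [8, 32, 128, 512, 2048]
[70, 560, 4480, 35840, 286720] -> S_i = 70*8^i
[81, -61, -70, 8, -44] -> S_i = Random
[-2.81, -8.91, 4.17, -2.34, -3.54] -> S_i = Random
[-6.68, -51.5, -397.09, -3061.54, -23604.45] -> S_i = -6.68*7.71^i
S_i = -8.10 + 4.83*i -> [-8.1, -3.27, 1.56, 6.39, 11.22]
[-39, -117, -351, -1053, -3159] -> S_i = -39*3^i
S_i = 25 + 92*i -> [25, 117, 209, 301, 393]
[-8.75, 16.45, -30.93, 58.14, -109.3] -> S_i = -8.75*(-1.88)^i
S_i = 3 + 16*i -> [3, 19, 35, 51, 67]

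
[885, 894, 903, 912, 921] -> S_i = 885 + 9*i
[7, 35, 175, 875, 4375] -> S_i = 7*5^i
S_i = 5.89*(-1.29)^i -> [5.89, -7.6, 9.8, -12.64, 16.31]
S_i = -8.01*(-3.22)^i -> [-8.01, 25.79, -83.05, 267.42, -861.1]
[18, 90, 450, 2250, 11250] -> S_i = 18*5^i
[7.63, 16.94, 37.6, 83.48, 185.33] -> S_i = 7.63*2.22^i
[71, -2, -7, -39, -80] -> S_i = Random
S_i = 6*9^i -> [6, 54, 486, 4374, 39366]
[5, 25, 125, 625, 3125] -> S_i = 5*5^i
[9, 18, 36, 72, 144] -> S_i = 9*2^i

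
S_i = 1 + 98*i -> [1, 99, 197, 295, 393]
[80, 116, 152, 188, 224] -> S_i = 80 + 36*i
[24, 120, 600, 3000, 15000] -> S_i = 24*5^i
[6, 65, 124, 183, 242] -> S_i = 6 + 59*i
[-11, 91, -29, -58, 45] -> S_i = Random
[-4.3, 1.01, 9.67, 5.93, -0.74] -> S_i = Random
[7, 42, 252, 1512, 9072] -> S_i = 7*6^i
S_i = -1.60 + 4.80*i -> [-1.6, 3.2, 8.0, 12.8, 17.6]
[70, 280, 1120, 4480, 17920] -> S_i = 70*4^i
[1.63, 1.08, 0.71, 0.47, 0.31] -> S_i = 1.63*0.66^i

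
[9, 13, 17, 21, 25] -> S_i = 9 + 4*i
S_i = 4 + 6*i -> [4, 10, 16, 22, 28]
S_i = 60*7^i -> [60, 420, 2940, 20580, 144060]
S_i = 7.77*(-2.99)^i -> [7.77, -23.23, 69.46, -207.7, 621.02]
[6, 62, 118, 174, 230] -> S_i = 6 + 56*i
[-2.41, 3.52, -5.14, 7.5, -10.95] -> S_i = -2.41*(-1.46)^i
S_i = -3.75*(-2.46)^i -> [-3.75, 9.22, -22.69, 55.83, -137.33]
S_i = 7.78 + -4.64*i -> [7.78, 3.14, -1.5, -6.14, -10.78]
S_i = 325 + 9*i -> [325, 334, 343, 352, 361]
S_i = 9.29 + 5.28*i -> [9.29, 14.57, 19.85, 25.13, 30.41]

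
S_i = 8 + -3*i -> [8, 5, 2, -1, -4]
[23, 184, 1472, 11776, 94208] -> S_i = 23*8^i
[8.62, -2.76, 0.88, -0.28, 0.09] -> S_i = 8.62*(-0.32)^i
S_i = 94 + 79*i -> [94, 173, 252, 331, 410]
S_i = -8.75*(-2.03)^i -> [-8.75, 17.76, -36.06, 73.2, -148.59]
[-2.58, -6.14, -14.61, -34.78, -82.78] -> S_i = -2.58*2.38^i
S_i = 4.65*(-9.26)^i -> [4.65, -43.06, 398.73, -3692.21, 34189.83]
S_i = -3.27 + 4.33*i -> [-3.27, 1.06, 5.39, 9.72, 14.05]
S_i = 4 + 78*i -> [4, 82, 160, 238, 316]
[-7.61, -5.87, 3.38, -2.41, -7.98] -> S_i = Random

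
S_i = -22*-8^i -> [-22, 176, -1408, 11264, -90112]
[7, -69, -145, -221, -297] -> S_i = 7 + -76*i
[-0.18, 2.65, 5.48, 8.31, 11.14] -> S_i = -0.18 + 2.83*i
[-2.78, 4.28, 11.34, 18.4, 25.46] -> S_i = -2.78 + 7.06*i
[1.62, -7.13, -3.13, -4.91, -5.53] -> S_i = Random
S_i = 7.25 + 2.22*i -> [7.25, 9.47, 11.69, 13.91, 16.13]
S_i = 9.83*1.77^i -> [9.83, 17.4, 30.8, 54.51, 96.48]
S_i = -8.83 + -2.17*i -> [-8.83, -11.0, -13.17, -15.34, -17.51]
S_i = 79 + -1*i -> [79, 78, 77, 76, 75]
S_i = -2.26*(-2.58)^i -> [-2.26, 5.83, -15.04, 38.81, -100.14]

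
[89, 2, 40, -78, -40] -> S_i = Random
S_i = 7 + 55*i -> [7, 62, 117, 172, 227]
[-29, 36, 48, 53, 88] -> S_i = Random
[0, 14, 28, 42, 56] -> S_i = 0 + 14*i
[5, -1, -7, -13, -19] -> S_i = 5 + -6*i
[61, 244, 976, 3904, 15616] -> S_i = 61*4^i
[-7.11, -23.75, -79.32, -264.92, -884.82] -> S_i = -7.11*3.34^i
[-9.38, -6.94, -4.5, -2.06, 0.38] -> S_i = -9.38 + 2.44*i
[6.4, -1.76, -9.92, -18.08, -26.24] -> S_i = 6.40 + -8.16*i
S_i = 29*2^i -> [29, 58, 116, 232, 464]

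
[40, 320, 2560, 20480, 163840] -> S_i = 40*8^i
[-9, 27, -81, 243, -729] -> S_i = -9*-3^i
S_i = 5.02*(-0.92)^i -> [5.02, -4.62, 4.25, -3.91, 3.6]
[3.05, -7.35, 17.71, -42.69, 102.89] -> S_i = 3.05*(-2.41)^i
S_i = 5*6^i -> [5, 30, 180, 1080, 6480]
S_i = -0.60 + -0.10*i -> [-0.6, -0.7, -0.8, -0.9, -1.0]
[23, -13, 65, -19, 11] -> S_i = Random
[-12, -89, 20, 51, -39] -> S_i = Random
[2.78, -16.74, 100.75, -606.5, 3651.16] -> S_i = 2.78*(-6.02)^i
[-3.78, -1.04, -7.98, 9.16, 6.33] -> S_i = Random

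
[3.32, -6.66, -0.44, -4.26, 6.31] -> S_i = Random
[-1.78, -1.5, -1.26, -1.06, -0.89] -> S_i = -1.78*0.84^i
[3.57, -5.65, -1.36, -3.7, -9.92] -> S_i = Random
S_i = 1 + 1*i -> [1, 2, 3, 4, 5]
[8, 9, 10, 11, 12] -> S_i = 8 + 1*i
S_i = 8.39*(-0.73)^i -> [8.39, -6.12, 4.47, -3.26, 2.38]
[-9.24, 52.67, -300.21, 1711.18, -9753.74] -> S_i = -9.24*(-5.70)^i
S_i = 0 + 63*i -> [0, 63, 126, 189, 252]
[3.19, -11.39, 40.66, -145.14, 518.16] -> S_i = 3.19*(-3.57)^i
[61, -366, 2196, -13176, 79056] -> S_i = 61*-6^i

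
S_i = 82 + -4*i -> [82, 78, 74, 70, 66]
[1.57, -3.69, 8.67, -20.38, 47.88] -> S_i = 1.57*(-2.35)^i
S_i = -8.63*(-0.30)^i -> [-8.63, 2.59, -0.78, 0.23, -0.07]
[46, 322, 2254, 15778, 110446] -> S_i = 46*7^i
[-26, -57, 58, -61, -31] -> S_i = Random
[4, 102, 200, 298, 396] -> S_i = 4 + 98*i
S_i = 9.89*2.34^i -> [9.89, 23.14, 54.15, 126.72, 296.52]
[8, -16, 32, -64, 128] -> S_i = 8*-2^i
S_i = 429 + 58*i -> [429, 487, 545, 603, 661]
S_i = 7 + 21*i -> [7, 28, 49, 70, 91]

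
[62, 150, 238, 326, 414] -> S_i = 62 + 88*i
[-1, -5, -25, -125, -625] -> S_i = -1*5^i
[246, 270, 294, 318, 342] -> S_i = 246 + 24*i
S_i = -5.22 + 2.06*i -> [-5.22, -3.16, -1.1, 0.96, 3.02]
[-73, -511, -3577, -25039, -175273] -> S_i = -73*7^i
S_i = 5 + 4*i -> [5, 9, 13, 17, 21]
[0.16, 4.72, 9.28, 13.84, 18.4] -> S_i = 0.16 + 4.56*i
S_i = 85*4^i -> [85, 340, 1360, 5440, 21760]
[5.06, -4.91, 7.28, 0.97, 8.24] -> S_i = Random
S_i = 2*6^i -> [2, 12, 72, 432, 2592]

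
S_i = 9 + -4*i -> [9, 5, 1, -3, -7]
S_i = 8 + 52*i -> [8, 60, 112, 164, 216]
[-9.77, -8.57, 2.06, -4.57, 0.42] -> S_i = Random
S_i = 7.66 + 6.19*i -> [7.66, 13.85, 20.04, 26.23, 32.42]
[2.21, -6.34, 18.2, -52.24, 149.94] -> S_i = 2.21*(-2.87)^i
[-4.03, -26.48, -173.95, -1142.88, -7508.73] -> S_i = -4.03*6.57^i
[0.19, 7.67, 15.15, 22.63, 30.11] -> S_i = 0.19 + 7.48*i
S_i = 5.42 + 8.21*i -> [5.42, 13.63, 21.84, 30.05, 38.26]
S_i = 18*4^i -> [18, 72, 288, 1152, 4608]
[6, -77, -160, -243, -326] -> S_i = 6 + -83*i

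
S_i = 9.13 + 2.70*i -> [9.13, 11.83, 14.53, 17.23, 19.93]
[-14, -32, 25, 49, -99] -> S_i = Random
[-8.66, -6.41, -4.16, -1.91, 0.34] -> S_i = -8.66 + 2.25*i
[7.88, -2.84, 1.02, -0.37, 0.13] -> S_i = 7.88*(-0.36)^i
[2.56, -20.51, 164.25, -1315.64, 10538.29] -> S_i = 2.56*(-8.01)^i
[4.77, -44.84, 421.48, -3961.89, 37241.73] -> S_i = 4.77*(-9.40)^i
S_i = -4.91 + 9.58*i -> [-4.91, 4.67, 14.25, 23.83, 33.41]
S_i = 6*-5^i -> [6, -30, 150, -750, 3750]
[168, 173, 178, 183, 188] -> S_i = 168 + 5*i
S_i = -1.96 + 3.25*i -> [-1.96, 1.29, 4.54, 7.79, 11.04]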